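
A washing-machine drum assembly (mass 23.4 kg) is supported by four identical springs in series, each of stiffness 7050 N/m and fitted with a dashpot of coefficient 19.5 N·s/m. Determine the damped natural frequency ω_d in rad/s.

8.67 rad/s

Series springs: 1/k_eq = 4/7050, so k_eq = 7050/4 = 1762 N/m.
ω_n = √(k_eq/m) = √(1762/23.4) = 8.679 rad/s.
Critical damping c_c = 2√(k_eq·m) = 2√(1762 × 23.4) = 406.2 N·s/m, so ζ = c/c_c = 19.5/406.2 = 0.04801.
ω_d = ω_n√(1 − ζ²) = 8.679 × √(1 − 0.00230) = 8.669 rad/s.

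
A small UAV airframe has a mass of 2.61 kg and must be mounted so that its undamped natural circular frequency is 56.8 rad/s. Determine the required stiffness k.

8420 N/m

k = m·ω_n² = 2.61 × 56.80² = 2.61 × 3226 = 8420 N/m.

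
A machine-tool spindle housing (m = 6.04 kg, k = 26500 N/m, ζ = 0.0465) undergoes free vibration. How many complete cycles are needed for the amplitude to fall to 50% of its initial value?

3 cycles

Logarithmic decrement δ = 2πζ/√(1 − ζ²) = 2π × 0.04650/√(1 − 0.00216) = 0.2925.
x_n/x₀ = e^(−nδ) ≤ 0.5; take ln: n ≥ ln(1/0.5)/δ = 0.6931/0.2925 = 2.370.
So 3 complete cycles are required.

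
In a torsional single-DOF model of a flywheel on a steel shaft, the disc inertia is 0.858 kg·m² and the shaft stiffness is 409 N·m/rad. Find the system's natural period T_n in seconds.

ω_n = √(k_t/J) = √(409/0.858) = √476.7 = 21.83 rad/s.
T_n = 2π/ω_n = 6.283/21.83 = 0.2878 s.

0.288 s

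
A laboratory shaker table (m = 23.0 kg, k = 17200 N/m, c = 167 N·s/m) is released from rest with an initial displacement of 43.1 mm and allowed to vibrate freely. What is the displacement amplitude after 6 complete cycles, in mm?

0.276 mm

ζ = c/(2√(km)) = 167/(2√(17200 × 23.0)) = 167/1258 = 0.1328.
Logarithmic decrement δ = 2πζ/√(1 − ζ²) = 2π × 0.1328/√(1 − 0.0176) = 0.8416.
After n cycles, x_n/x₀ = e^(−nδ), so x_6 = 43.1 × e^(−6 × 0.8416) = 43.1 × 0.006412 = 0.2764 mm.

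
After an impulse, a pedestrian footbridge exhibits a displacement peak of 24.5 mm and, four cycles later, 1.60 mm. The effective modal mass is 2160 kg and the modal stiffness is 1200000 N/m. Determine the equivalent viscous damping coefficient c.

11000 N·s/m

Logarithmic decrement δ = (1/n)·ln(x₀/x_n) = (1/4)·ln(24.5/1.60) = (1/4)·ln(15.31) = 0.6822.
ζ = δ/√(4π² + δ²) = 0.6822/√(39.48 + 0.465) = 0.6822/6.320 = 0.1079.
c = ζ · 2√(km) = 0.1079 × 2√(1200000 × 2160) = 0.1079 × 101800 = 10990 N·s/m.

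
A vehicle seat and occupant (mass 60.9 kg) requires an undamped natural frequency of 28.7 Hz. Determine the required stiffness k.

ω_n = 2πf_n = 2π × 28.7 = 180.3 rad/s.
k = m·ω_n² = 60.9 × 180.3² = 60.9 × 32520 = 1980000 N/m.

1980000 N/m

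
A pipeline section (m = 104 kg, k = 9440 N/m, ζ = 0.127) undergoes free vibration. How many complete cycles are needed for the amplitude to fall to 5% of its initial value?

4 cycles

Logarithmic decrement δ = 2πζ/√(1 − ζ²) = 2π × 0.1270/√(1 − 0.0161) = 0.8045.
x_n/x₀ = e^(−nδ) ≤ 0.05; take ln: n ≥ ln(1/0.05)/δ = 2.996/0.8045 = 3.724.
So 4 complete cycles are required.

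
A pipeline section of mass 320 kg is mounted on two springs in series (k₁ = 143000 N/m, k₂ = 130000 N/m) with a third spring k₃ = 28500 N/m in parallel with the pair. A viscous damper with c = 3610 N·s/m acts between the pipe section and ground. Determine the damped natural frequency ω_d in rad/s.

16.4 rad/s

Series pair: k_s = k₁k₂/(k₁+k₂) = (143000)(130000)/(143000 + 130000) = 68100 N/m. In parallel with k₃: k_eq = 68100 + 28500 = 96600 N/m.
ω_n = √(k_eq/m) = √(96600/320) = 17.37 rad/s.
Critical damping c_c = 2√(k_eq·m) = 2√(96600 × 320) = 11120 N·s/m, so ζ = c/c_c = 3610/11120 = 0.3247.
ω_d = ω_n√(1 − ζ²) = 17.37 × √(1 − 0.105) = 16.43 rad/s.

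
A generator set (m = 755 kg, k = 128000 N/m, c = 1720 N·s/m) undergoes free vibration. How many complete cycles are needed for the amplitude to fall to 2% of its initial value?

ζ = c/(2√(km)) = 1720/(2√(128000 × 755)) = 1720/19660 = 0.08748.
Logarithmic decrement δ = 2πζ/√(1 − ζ²) = 2π × 0.08748/√(1 − 0.00765) = 0.5518.
x_n/x₀ = e^(−nδ) ≤ 0.02; take ln: n ≥ ln(1/0.02)/δ = 3.912/0.5518 = 7.090.
So 8 complete cycles are required.

8 cycles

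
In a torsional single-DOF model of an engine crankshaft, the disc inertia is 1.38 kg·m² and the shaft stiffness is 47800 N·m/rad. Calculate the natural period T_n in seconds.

0.0338 s

ω_n = √(k_t/J) = √(47800/1.38) = √34640 = 186.1 rad/s.
T_n = 2π/ω_n = 6.283/186.1 = 0.03376 s.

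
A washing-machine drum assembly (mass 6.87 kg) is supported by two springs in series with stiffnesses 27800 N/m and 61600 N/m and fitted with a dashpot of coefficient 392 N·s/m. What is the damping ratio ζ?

0.540

Series springs: 1/k_eq = 1/27800 + 1/61600 = 5.220×10^-5, so k_eq = 19160 N/m.
ω_n = √(k_eq/m) = √(19160/6.87) = 52.80 rad/s.
Critical damping c_c = 2√(k_eq·m) = 2√(19160 × 6.87) = 725.5 N·s/m, so ζ = c/c_c = 392/725.5 = 0.5403.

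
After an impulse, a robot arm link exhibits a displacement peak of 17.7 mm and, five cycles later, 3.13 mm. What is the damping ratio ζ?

0.0551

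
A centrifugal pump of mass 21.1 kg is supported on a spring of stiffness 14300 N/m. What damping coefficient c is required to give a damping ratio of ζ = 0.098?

108 N·s/m

c_c = 2√(k·m) = 2√(14300 × 21.1) = 1099 N·s/m.
c = ζ·c_c = 0.098 × 1099 = 107.7 N·s/m.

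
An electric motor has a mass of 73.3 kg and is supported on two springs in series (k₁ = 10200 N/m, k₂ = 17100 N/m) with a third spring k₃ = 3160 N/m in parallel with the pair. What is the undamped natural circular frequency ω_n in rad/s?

11.4 rad/s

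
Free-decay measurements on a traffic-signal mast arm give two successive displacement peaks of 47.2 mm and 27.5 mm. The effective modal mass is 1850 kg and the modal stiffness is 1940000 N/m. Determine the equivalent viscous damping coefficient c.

10300 N·s/m

Logarithmic decrement δ = (1/n)·ln(x₀/x_n) = (1/1)·ln(47.2/27.5) = (1/1)·ln(1.716) = 0.5402.
ζ = δ/√(4π² + δ²) = 0.5402/√(39.48 + 0.292) = 0.5402/6.306 = 0.08566.
c = ζ · 2√(km) = 0.08566 × 2√(1940000 × 1850) = 0.08566 × 119800 = 10260 N·s/m.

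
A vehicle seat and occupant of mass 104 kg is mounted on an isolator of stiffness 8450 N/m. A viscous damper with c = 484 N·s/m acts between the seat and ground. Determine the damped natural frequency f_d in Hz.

1.39 Hz

ω_n = √(k/m) = √(8450/104) = 9.014 rad/s.
Critical damping c_c = 2√(k·m) = 2√(8450 × 104) = 1875 N·s/m, so ζ = c/c_c = 484/1875 = 0.2581.
ω_d = ω_n√(1 − ζ²) = 9.014 × √(1 − 0.0666) = 8.708 rad/s.
f_d = ω_d/(2π) = 1.386 Hz.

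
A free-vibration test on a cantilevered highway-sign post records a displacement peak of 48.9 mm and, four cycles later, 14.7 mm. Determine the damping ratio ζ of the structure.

Logarithmic decrement δ = (1/n)·ln(x₀/x_n) = (1/4)·ln(48.9/14.7) = (1/4)·ln(3.327) = 0.3005.
ζ = δ/√(4π² + δ²) = 0.3005/√(39.48 + 0.0903) = 0.3005/6.290 = 0.04777.

0.0478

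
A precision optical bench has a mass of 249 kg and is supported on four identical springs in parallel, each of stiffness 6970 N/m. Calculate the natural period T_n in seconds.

0.594 s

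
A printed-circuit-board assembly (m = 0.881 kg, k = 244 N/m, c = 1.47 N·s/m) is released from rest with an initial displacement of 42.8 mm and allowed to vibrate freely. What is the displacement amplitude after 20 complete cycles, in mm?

0.0780 mm

ζ = c/(2√(km)) = 1.47/(2√(244 × 0.881)) = 1.47/29.32 = 0.05013.
Logarithmic decrement δ = 2πζ/√(1 − ζ²) = 2π × 0.05013/√(1 − 0.00251) = 0.3154.
After n cycles, x_n/x₀ = e^(−nδ), so x_20 = 42.8 × e^(−20 × 0.3154) = 42.8 × 0.001822 = 0.07800 mm.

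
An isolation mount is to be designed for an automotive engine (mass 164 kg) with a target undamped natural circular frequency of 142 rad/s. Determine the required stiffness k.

3310000 N/m

k = m·ω_n² = 164 × 142.0² = 164 × 20160 = 3307000 N/m.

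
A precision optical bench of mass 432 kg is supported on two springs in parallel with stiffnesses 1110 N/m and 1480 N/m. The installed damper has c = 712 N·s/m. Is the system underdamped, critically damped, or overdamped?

underdamped

Parallel springs add: k_eq = 1110 + 1480 = 2590 N/m.
c_c = 2√(k_eq·m) = 2116 N·s/m; ζ = c/c_c = 712/2116 = 0.337.
Since ζ < 1 the system is underdamped.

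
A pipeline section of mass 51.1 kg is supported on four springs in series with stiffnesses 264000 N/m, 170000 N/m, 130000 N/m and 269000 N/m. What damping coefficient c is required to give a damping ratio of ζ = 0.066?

206 N·s/m

Series springs: 1/k_eq = 1/264000 + 1/170000 + 1/130000 + 1/269000 = 2.108×10^-5, so k_eq = 47440 N/m.
c_c = 2√(k_eq·m) = 2√(47440 × 51.1) = 3114 N·s/m.
c = ζ·c_c = 0.066 × 3114 = 205.5 N·s/m.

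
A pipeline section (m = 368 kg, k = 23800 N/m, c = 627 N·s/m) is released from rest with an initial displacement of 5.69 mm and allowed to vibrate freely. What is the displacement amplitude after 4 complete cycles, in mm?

ζ = c/(2√(km)) = 627/(2√(23800 × 368)) = 627/5919 = 0.1059.
Logarithmic decrement δ = 2πζ/√(1 − ζ²) = 2π × 0.1059/√(1 − 0.0112) = 0.6694.
After n cycles, x_n/x₀ = e^(−nδ), so x_4 = 5.69 × e^(−4 × 0.6694) = 5.69 × 0.06874 = 0.3911 mm.

0.391 mm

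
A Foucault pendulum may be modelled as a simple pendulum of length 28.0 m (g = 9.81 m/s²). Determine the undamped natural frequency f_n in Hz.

0.0942 Hz

For a simple pendulum ω_n = √(g/L) = √(9.81/28.0) = √0.3504 = 0.5919 rad/s.
f_n = ω_n/(2π) = 0.5919/6.283 = 0.09421 Hz.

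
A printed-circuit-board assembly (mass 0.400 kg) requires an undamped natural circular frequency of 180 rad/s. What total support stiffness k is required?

k = m·ω_n² = 0.400 × 180.0² = 0.400 × 32400 = 12960 N/m.

13000 N/m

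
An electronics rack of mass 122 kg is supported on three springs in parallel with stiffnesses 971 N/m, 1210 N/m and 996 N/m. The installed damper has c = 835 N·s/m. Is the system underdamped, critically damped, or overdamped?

underdamped

Parallel springs add: k_eq = 971 + 1210 + 996 = 3177 N/m.
c_c = 2√(k_eq·m) = 1245 N·s/m; ζ = c/c_c = 835/1245 = 0.671.
Since ζ < 1 the system is underdamped.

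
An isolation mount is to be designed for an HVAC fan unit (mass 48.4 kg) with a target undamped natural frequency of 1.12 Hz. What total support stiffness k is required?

2400 N/m

ω_n = 2πf_n = 2π × 1.12 = 7.037 rad/s.
k = m·ω_n² = 48.4 × 7.037² = 48.4 × 49.52 = 2397 N/m.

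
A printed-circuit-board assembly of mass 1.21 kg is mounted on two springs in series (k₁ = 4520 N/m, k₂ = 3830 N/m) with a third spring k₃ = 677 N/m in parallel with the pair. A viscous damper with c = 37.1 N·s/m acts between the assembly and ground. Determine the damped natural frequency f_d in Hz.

7.18 Hz

Series pair: k_s = k₁k₂/(k₁+k₂) = (4520)(3830)/(4520 + 3830) = 2073 N/m. In parallel with k₃: k_eq = 2073 + 677 = 2750 N/m.
ω_n = √(k_eq/m) = √(2750/1.21) = 47.68 rad/s.
Critical damping c_c = 2√(k_eq·m) = 2√(2750 × 1.21) = 115.4 N·s/m, so ζ = c/c_c = 37.1/115.4 = 0.3216.
ω_d = ω_n√(1 − ζ²) = 47.68 × √(1 − 0.103) = 45.14 rad/s.
f_d = ω_d/(2π) = 7.185 Hz.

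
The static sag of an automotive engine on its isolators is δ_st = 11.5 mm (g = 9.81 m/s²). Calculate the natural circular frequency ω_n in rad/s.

29.2 rad/s

ω_n = √(g/δ_st) = √(9.81/0.0115) = √853.0 = 29.21 rad/s.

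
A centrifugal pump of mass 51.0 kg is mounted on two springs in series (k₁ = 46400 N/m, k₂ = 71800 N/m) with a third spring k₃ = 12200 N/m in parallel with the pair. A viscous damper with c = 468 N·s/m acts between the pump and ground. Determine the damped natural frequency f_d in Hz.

4.42 Hz

Series pair: k_s = k₁k₂/(k₁+k₂) = (46400)(71800)/(46400 + 71800) = 28190 N/m. In parallel with k₃: k_eq = 28190 + 12200 = 40390 N/m.
ω_n = √(k_eq/m) = √(40390/51.0) = 28.14 rad/s.
Critical damping c_c = 2√(k_eq·m) = 2√(40390 × 51.0) = 2870 N·s/m, so ζ = c/c_c = 468/2870 = 0.1630.
ω_d = ω_n√(1 − ζ²) = 28.14 × √(1 − 0.0266) = 27.76 rad/s.
f_d = ω_d/(2π) = 4.419 Hz.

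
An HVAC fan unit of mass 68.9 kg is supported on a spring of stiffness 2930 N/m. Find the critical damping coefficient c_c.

c_c = 2√(k·m) = 2√(2930 × 68.9) = 2 × 449.3 = 898.6 N·s/m.

899 N·s/m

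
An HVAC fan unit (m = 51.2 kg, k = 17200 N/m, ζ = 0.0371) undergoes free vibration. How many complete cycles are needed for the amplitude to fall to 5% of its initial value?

Logarithmic decrement δ = 2πζ/√(1 − ζ²) = 2π × 0.03710/√(1 − 0.00138) = 0.2333.
x_n/x₀ = e^(−nδ) ≤ 0.05; take ln: n ≥ ln(1/0.05)/δ = 2.996/0.2333 = 12.84.
So 13 complete cycles are required.

13 cycles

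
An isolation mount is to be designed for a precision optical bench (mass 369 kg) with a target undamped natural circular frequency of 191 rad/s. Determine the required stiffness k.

k = m·ω_n² = 369 × 191.0² = 369 × 36480 = 13460000 N/m.

13500000 N/m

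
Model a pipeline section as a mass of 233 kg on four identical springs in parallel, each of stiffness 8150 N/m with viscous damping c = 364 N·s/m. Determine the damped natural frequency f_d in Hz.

Parallel springs add: k_eq = 4 × 8150 = 32600 N/m.
ω_n = √(k_eq/m) = √(32600/233) = 11.83 rad/s.
Critical damping c_c = 2√(k_eq·m) = 2√(32600 × 233) = 5512 N·s/m, so ζ = c/c_c = 364/5512 = 0.06604.
ω_d = ω_n√(1 − ζ²) = 11.83 × √(1 − 0.00436) = 11.80 rad/s.
f_d = ω_d/(2π) = 1.878 Hz.

1.88 Hz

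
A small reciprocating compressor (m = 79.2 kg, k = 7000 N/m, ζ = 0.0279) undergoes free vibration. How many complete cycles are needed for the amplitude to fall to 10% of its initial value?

14 cycles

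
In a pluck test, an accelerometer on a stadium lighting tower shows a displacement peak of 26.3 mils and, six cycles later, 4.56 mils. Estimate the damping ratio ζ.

0.0464

Logarithmic decrement δ = (1/n)·ln(x₀/x_n) = (1/6)·ln(26.3/4.56) = (1/6)·ln(5.768) = 0.2920.
ζ = δ/√(4π² + δ²) = 0.2920/√(39.48 + 0.0853) = 0.2920/6.290 = 0.04643.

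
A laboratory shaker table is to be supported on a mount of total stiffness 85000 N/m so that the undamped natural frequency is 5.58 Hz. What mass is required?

ω_n = 2πf_n = 2π × 5.58 = 35.06 rad/s.
m = k/ω_n² = 85000/35.06² = 85000/1229 = 69.15 kg.

69.1 kg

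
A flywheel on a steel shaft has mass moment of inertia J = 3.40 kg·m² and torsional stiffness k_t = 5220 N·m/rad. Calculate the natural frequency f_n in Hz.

ω_n = √(k_t/J) = √(5220/3.40) = √1535 = 39.18 rad/s.
f_n = ω_n/(2π) = 39.18/6.283 = 6.236 Hz.

6.24 Hz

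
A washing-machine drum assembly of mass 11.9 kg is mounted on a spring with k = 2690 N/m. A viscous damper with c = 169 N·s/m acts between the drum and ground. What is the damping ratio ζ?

0.472

ω_n = √(k/m) = √(2690/11.9) = 15.03 rad/s.
Critical damping c_c = 2√(k·m) = 2√(2690 × 11.9) = 357.8 N·s/m, so ζ = c/c_c = 169/357.8 = 0.4723.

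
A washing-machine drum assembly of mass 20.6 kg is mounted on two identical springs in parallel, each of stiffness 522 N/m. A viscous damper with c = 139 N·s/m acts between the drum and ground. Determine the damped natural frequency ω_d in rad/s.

6.27 rad/s

Parallel springs add: k_eq = 2 × 522 = 1044 N/m.
ω_n = √(k_eq/m) = √(1044/20.6) = 7.119 rad/s.
Critical damping c_c = 2√(k_eq·m) = 2√(1044 × 20.6) = 293.3 N·s/m, so ζ = c/c_c = 139/293.3 = 0.4739.
ω_d = ω_n√(1 − ζ²) = 7.119 × √(1 − 0.225) = 6.269 rad/s.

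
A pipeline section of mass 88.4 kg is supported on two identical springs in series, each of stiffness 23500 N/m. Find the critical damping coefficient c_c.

2040 N·s/m

Series springs: 1/k_eq = 2/23500, so k_eq = 23500/2 = 11750 N/m.
c_c = 2√(k_eq·m) = 2√(11750 × 88.4) = 2 × 1019 = 2038 N·s/m.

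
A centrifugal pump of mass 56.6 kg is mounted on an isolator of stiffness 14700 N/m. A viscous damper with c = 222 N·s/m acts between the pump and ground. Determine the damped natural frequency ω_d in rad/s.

ω_n = √(k/m) = √(14700/56.6) = 16.12 rad/s.
Critical damping c_c = 2√(k·m) = 2√(14700 × 56.6) = 1824 N·s/m, so ζ = c/c_c = 222/1824 = 0.1217.
ω_d = ω_n√(1 − ζ²) = 16.12 × √(1 − 0.0148) = 16.00 rad/s.

16.0 rad/s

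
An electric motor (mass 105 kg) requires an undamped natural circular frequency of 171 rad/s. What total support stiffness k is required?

3070000 N/m

k = m·ω_n² = 105 × 171.0² = 105 × 29240 = 3070000 N/m.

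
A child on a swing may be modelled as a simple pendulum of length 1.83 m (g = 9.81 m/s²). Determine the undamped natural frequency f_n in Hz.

For a simple pendulum ω_n = √(g/L) = √(9.81/1.83) = √5.361 = 2.315 rad/s.
f_n = ω_n/(2π) = 2.315/6.283 = 0.3685 Hz.

0.368 Hz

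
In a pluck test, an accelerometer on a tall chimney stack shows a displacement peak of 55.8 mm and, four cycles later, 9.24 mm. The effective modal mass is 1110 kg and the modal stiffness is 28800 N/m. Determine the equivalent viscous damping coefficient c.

807 N·s/m

Logarithmic decrement δ = (1/n)·ln(x₀/x_n) = (1/4)·ln(55.8/9.24) = (1/4)·ln(6.039) = 0.4496.
ζ = δ/√(4π² + δ²) = 0.4496/√(39.48 + 0.202) = 0.4496/6.299 = 0.07137.
c = ζ · 2√(km) = 0.07137 × 2√(28800 × 1110) = 0.07137 × 11310 = 807.0 N·s/m.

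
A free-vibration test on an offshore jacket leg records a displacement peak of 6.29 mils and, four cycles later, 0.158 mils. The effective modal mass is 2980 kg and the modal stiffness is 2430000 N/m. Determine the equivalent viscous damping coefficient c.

Logarithmic decrement δ = (1/n)·ln(x₀/x_n) = (1/4)·ln(6.29/0.158) = (1/4)·ln(39.81) = 0.9210.
ζ = δ/√(4π² + δ²) = 0.9210/√(39.48 + 0.848) = 0.9210/6.350 = 0.1450.
c = ζ · 2√(km) = 0.1450 × 2√(2430000 × 2980) = 0.1450 × 170200 = 24680 N·s/m.

24700 N·s/m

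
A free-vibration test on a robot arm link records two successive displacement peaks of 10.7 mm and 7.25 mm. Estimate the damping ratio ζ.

0.0618

Logarithmic decrement δ = (1/n)·ln(x₀/x_n) = (1/1)·ln(10.7/7.25) = (1/1)·ln(1.476) = 0.3892.
ζ = δ/√(4π² + δ²) = 0.3892/√(39.48 + 0.152) = 0.3892/6.295 = 0.06183.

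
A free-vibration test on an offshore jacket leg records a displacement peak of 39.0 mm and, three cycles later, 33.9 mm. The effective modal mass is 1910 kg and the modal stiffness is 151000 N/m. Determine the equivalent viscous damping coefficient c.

253 N·s/m

Logarithmic decrement δ = (1/n)·ln(x₀/x_n) = (1/3)·ln(39.0/33.9) = (1/3)·ln(1.150) = 0.04672.
ζ = δ/√(4π² + δ²) = 0.04672/√(39.48 + 0.00218) = 0.04672/6.283 = 0.007435.
c = ζ · 2√(km) = 0.007435 × 2√(151000 × 1910) = 0.007435 × 33970 = 252.5 N·s/m.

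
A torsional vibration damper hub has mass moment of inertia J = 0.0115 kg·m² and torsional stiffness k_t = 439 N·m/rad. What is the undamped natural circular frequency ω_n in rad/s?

195 rad/s

ω_n = √(k_t/J) = √(439/0.0115) = √38170 = 195.4 rad/s.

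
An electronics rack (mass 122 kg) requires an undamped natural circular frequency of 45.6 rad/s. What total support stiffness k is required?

254000 N/m

k = m·ω_n² = 122 × 45.60² = 122 × 2079 = 253700 N/m.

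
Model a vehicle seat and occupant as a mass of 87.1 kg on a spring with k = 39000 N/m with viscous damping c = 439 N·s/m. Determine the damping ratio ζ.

ω_n = √(k/m) = √(39000/87.1) = 21.16 rad/s.
Critical damping c_c = 2√(k·m) = 2√(39000 × 87.1) = 3686 N·s/m, so ζ = c/c_c = 439/3686 = 0.1191.

0.119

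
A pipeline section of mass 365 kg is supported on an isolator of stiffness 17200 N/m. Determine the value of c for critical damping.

5010 N·s/m

c_c = 2√(k·m) = 2√(17200 × 365) = 2 × 2506 = 5011 N·s/m.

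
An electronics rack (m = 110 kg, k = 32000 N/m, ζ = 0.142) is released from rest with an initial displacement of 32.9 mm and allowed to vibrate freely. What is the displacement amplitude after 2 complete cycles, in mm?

5.42 mm

Logarithmic decrement δ = 2πζ/√(1 − ζ²) = 2π × 0.1420/√(1 − 0.0202) = 0.9013.
After n cycles, x_n/x₀ = e^(−nδ), so x_2 = 32.9 × e^(−2 × 0.9013) = 32.9 × 0.1649 = 5.424 mm.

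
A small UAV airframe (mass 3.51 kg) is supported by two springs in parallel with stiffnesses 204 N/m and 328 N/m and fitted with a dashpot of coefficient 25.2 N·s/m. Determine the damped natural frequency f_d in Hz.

Parallel springs add: k_eq = 204 + 328 = 532.0 N/m.
ω_n = √(k_eq/m) = √(532.0/3.51) = 12.31 rad/s.
Critical damping c_c = 2√(k_eq·m) = 2√(532.0 × 3.51) = 86.42 N·s/m, so ζ = c/c_c = 25.2/86.42 = 0.2916.
ω_d = ω_n√(1 − ζ²) = 12.31 × √(1 − 0.0850) = 11.78 rad/s.
f_d = ω_d/(2π) = 1.874 Hz.

1.87 Hz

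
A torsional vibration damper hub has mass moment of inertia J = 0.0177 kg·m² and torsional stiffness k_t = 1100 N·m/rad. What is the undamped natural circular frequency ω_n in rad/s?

ω_n = √(k_t/J) = √(1100/0.0177) = √62150 = 249.3 rad/s.

249 rad/s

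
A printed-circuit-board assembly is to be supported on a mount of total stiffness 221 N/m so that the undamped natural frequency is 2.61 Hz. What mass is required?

0.822 kg

ω_n = 2πf_n = 2π × 2.61 = 16.40 rad/s.
m = k/ω_n² = 221/16.40² = 221/268.9 = 0.8218 kg.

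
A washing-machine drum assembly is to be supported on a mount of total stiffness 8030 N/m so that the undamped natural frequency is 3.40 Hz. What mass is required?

17.6 kg

ω_n = 2πf_n = 2π × 3.40 = 21.36 rad/s.
m = k/ω_n² = 8030/21.36² = 8030/456.4 = 17.60 kg.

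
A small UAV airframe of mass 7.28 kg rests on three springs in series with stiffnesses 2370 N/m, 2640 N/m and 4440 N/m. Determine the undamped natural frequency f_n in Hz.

Series springs: 1/k_eq = 1/2370 + 1/2640 + 1/4440 = 0.001026, so k_eq = 974.7 N/m.
ω_n = √(k_eq/m) = √(974.7/7.28) = √133.9 = 11.57 rad/s.
f_n = ω_n/(2π) = 11.57/6.283 = 1.842 Hz.

1.84 Hz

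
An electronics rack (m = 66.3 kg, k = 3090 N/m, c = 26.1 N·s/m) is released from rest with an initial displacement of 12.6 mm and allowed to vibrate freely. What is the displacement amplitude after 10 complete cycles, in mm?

ζ = c/(2√(km)) = 26.1/(2√(3090 × 66.3)) = 26.1/905.2 = 0.02883.
Logarithmic decrement δ = 2πζ/√(1 − ζ²) = 2π × 0.02883/√(1 − 0.000831) = 0.1812.
After n cycles, x_n/x₀ = e^(−nδ), so x_10 = 12.6 × e^(−10 × 0.1812) = 12.6 × 0.1633 = 2.057 mm.

2.06 mm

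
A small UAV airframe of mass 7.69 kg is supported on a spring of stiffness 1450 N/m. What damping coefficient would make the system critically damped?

c_c = 2√(k·m) = 2√(1450 × 7.69) = 2 × 105.6 = 211.2 N·s/m.

211 N·s/m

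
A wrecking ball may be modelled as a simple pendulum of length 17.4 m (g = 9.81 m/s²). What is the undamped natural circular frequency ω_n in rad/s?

0.751 rad/s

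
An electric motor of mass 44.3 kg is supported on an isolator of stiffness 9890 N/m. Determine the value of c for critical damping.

c_c = 2√(k·m) = 2√(9890 × 44.3) = 2 × 661.9 = 1324 N·s/m.

1320 N·s/m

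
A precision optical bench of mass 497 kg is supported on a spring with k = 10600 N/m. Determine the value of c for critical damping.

c_c = 2√(k·m) = 2√(10600 × 497) = 2 × 2295 = 4591 N·s/m.

4590 N·s/m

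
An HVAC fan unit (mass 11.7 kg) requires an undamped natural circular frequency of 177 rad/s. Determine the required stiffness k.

k = m·ω_n² = 11.7 × 177.0² = 11.7 × 31330 = 366500 N/m.

367000 N/m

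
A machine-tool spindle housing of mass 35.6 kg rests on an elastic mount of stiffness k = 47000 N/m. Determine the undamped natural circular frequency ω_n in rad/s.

ω_n = √(k/m) = √(47000/35.6) = √1320 = 36.33 rad/s.

36.3 rad/s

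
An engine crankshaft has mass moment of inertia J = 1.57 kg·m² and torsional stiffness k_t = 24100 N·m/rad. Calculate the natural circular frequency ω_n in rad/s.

ω_n = √(k_t/J) = √(24100/1.57) = √15350 = 123.9 rad/s.

124 rad/s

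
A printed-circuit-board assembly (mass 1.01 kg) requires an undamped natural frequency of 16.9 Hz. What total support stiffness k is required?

11400 N/m

ω_n = 2πf_n = 2π × 16.9 = 106.2 rad/s.
k = m·ω_n² = 1.01 × 106.2² = 1.01 × 11280 = 11390 N/m.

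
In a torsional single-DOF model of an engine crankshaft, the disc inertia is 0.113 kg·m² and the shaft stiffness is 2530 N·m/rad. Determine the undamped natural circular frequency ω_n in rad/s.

ω_n = √(k_t/J) = √(2530/0.113) = √22390 = 149.6 rad/s.

150 rad/s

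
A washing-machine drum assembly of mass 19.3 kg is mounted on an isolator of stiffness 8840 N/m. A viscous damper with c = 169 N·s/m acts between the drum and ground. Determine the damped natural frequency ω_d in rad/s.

ω_n = √(k/m) = √(8840/19.3) = 21.40 rad/s.
Critical damping c_c = 2√(k·m) = 2√(8840 × 19.3) = 826.1 N·s/m, so ζ = c/c_c = 169/826.1 = 0.2046.
ω_d = ω_n√(1 − ζ²) = 21.40 × √(1 − 0.0419) = 20.95 rad/s.

20.9 rad/s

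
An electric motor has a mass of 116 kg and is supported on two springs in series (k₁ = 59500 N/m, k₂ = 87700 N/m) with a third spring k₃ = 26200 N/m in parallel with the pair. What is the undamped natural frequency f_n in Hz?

Series pair: k_s = k₁k₂/(k₁+k₂) = (59500)(87700)/(59500 + 87700) = 35450 N/m. In parallel with k₃: k_eq = 35450 + 26200 = 61650 N/m.
ω_n = √(k_eq/m) = √(61650/116) = √531.5 = 23.05 rad/s.
f_n = ω_n/(2π) = 23.05/6.283 = 3.669 Hz.

3.67 Hz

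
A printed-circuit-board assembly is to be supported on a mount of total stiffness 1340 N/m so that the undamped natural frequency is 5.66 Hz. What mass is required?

1.06 kg

ω_n = 2πf_n = 2π × 5.66 = 35.56 rad/s.
m = k/ω_n² = 1340/35.56² = 1340/1265 = 1.060 kg.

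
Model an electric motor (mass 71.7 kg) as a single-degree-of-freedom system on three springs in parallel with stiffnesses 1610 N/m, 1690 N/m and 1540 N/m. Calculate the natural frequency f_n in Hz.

1.31 Hz

Parallel springs add: k_eq = 1610 + 1690 + 1540 = 4840 N/m.
ω_n = √(k_eq/m) = √(4840/71.7) = √67.50 = 8.216 rad/s.
f_n = ω_n/(2π) = 8.216/6.283 = 1.308 Hz.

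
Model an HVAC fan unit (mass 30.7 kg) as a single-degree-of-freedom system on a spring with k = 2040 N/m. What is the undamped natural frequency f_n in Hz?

1.30 Hz

ω_n = √(k/m) = √(2040/30.7) = √66.45 = 8.152 rad/s.
f_n = ω_n/(2π) = 8.152/6.283 = 1.297 Hz.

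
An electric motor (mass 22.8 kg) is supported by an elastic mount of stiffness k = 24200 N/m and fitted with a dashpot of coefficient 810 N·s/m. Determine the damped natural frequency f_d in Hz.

ω_n = √(k/m) = √(24200/22.8) = 32.58 rad/s.
Critical damping c_c = 2√(k·m) = 2√(24200 × 22.8) = 1486 N·s/m, so ζ = c/c_c = 810/1486 = 0.5452.
ω_d = ω_n√(1 − ζ²) = 32.58 × √(1 − 0.297) = 27.31 rad/s.
f_d = ω_d/(2π) = 4.347 Hz.

4.35 Hz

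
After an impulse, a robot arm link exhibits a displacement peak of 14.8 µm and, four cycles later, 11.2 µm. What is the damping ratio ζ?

0.0111

Logarithmic decrement δ = (1/n)·ln(x₀/x_n) = (1/4)·ln(14.8/11.2) = (1/4)·ln(1.321) = 0.06968.
ζ = δ/√(4π² + δ²) = 0.06968/√(39.48 + 0.00486) = 0.06968/6.284 = 0.01109.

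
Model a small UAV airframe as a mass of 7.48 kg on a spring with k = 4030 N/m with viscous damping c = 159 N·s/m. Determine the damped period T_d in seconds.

0.304 s

ω_n = √(k/m) = √(4030/7.48) = 23.21 rad/s.
Critical damping c_c = 2√(k·m) = 2√(4030 × 7.48) = 347.2 N·s/m, so ζ = c/c_c = 159/347.2 = 0.4579.
ω_d = ω_n√(1 − ζ²) = 23.21 × √(1 − 0.210) = 20.64 rad/s.
T_d = 2π/ω_d = 0.3045 s.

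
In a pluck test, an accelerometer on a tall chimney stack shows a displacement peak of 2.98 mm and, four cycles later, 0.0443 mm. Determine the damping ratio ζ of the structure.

0.165

Logarithmic decrement δ = (1/n)·ln(x₀/x_n) = (1/4)·ln(2.98/0.0443) = (1/4)·ln(67.27) = 1.052.
ζ = δ/√(4π² + δ²) = 1.052/√(39.48 + 1.11) = 1.052/6.371 = 0.1652.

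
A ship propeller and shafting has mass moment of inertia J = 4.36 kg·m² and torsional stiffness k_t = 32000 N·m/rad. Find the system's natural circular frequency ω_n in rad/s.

85.7 rad/s

ω_n = √(k_t/J) = √(32000/4.36) = √7339 = 85.67 rad/s.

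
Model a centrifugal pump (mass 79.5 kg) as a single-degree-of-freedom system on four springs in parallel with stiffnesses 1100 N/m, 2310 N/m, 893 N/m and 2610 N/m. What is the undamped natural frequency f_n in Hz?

1.48 Hz

Parallel springs add: k_eq = 1100 + 2310 + 893 + 2610 = 6913 N/m.
ω_n = √(k_eq/m) = √(6913/79.5) = √86.96 = 9.325 rad/s.
f_n = ω_n/(2π) = 9.325/6.283 = 1.484 Hz.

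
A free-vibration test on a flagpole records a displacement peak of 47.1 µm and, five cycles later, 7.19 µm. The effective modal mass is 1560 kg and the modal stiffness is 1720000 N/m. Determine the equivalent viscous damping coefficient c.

6190 N·s/m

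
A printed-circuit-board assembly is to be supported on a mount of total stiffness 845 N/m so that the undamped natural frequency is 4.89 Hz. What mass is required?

ω_n = 2πf_n = 2π × 4.89 = 30.72 rad/s.
m = k/ω_n² = 845/30.72² = 845/944.0 = 0.8951 kg.

0.895 kg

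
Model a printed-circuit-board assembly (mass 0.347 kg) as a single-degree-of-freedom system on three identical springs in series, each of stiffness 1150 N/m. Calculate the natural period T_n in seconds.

Series springs: 1/k_eq = 3/1150, so k_eq = 1150/3 = 383.3 N/m.
ω_n = √(k_eq/m) = √(383.3/0.347) = √1105 = 33.24 rad/s.
T_n = 2π/ω_n = 6.283/33.24 = 0.1890 s.

0.189 s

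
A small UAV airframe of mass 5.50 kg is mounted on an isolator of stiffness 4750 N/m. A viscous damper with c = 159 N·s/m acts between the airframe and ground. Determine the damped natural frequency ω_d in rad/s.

ω_n = √(k/m) = √(4750/5.50) = 29.39 rad/s.
Critical damping c_c = 2√(k·m) = 2√(4750 × 5.50) = 323.3 N·s/m, so ζ = c/c_c = 159/323.3 = 0.4919.
ω_d = ω_n√(1 − ζ²) = 29.39 × √(1 − 0.242) = 25.59 rad/s.

25.6 rad/s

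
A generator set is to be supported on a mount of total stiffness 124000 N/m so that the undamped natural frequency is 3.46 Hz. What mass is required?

262 kg

ω_n = 2πf_n = 2π × 3.46 = 21.74 rad/s.
m = k/ω_n² = 124000/21.74² = 124000/472.6 = 262.4 kg.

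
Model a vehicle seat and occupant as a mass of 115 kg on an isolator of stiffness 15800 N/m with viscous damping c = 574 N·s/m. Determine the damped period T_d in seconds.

ω_n = √(k/m) = √(15800/115) = 11.72 rad/s.
Critical damping c_c = 2√(k·m) = 2√(15800 × 115) = 2696 N·s/m, so ζ = c/c_c = 574/2696 = 0.2129.
ω_d = ω_n√(1 − ζ²) = 11.72 × √(1 − 0.0453) = 11.45 rad/s.
T_d = 2π/ω_d = 0.5486 s.

0.549 s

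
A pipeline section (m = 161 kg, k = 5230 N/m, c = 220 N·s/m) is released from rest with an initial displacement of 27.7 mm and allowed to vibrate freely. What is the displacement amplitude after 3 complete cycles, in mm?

2.84 mm

ζ = c/(2√(km)) = 220/(2√(5230 × 161)) = 220/1835 = 0.1199.
Logarithmic decrement δ = 2πζ/√(1 − ζ²) = 2π × 0.1199/√(1 − 0.0144) = 0.7587.
After n cycles, x_n/x₀ = e^(−nδ), so x_3 = 27.7 × e^(−3 × 0.7587) = 27.7 × 0.1027 = 2.845 mm.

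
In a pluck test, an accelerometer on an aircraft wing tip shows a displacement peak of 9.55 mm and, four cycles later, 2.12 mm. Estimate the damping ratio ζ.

0.0598

Logarithmic decrement δ = (1/n)·ln(x₀/x_n) = (1/4)·ln(9.55/2.12) = (1/4)·ln(4.505) = 0.3763.
ζ = δ/√(4π² + δ²) = 0.3763/√(39.48 + 0.142) = 0.3763/6.294 = 0.05978.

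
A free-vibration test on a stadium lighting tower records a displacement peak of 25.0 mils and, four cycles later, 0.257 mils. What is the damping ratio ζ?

0.179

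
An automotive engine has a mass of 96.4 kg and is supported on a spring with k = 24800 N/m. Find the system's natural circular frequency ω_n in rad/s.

ω_n = √(k/m) = √(24800/96.4) = √257.3 = 16.04 rad/s.

16.0 rad/s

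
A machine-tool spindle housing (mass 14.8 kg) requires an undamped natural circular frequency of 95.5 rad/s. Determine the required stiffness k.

k = m·ω_n² = 14.8 × 95.50² = 14.8 × 9120 = 135000 N/m.

135000 N/m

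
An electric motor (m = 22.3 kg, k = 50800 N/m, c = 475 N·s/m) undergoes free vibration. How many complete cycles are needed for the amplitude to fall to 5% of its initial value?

3 cycles

ζ = c/(2√(km)) = 475/(2√(50800 × 22.3)) = 475/2129 = 0.2231.
Logarithmic decrement δ = 2πζ/√(1 − ζ²) = 2π × 0.2231/√(1 − 0.0498) = 1.438.
x_n/x₀ = e^(−nδ) ≤ 0.05; take ln: n ≥ ln(1/0.05)/δ = 2.996/1.438 = 2.083.
So 3 complete cycles are required.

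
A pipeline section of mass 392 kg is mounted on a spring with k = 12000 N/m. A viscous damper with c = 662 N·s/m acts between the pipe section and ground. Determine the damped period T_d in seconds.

ω_n = √(k/m) = √(12000/392) = 5.533 rad/s.
Critical damping c_c = 2√(k·m) = 2√(12000 × 392) = 4338 N·s/m, so ζ = c/c_c = 662/4338 = 0.1526.
ω_d = ω_n√(1 − ζ²) = 5.533 × √(1 − 0.0233) = 5.468 rad/s.
T_d = 2π/ω_d = 1.149 s.

1.15 s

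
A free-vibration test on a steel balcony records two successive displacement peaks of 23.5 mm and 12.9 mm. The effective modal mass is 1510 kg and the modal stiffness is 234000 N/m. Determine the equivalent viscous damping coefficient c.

3570 N·s/m

Logarithmic decrement δ = (1/n)·ln(x₀/x_n) = (1/1)·ln(23.5/12.9) = (1/1)·ln(1.822) = 0.5998.
ζ = δ/√(4π² + δ²) = 0.5998/√(39.48 + 0.360) = 0.5998/6.312 = 0.09502.
c = ζ · 2√(km) = 0.09502 × 2√(234000 × 1510) = 0.09502 × 37590 = 3572 N·s/m.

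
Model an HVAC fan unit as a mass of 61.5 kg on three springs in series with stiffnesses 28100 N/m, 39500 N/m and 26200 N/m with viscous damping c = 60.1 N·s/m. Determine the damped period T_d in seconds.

0.491 s

Series springs: 1/k_eq = 1/28100 + 1/39500 + 1/26200 = 9.907×10^-5, so k_eq = 10090 N/m.
ω_n = √(k_eq/m) = √(10090/61.5) = 12.81 rad/s.
Critical damping c_c = 2√(k_eq·m) = 2√(10090 × 61.5) = 1576 N·s/m, so ζ = c/c_c = 60.1/1576 = 0.03814.
ω_d = ω_n√(1 − ζ²) = 12.81 × √(1 − 0.00145) = 12.80 rad/s.
T_d = 2π/ω_d = 0.4908 s.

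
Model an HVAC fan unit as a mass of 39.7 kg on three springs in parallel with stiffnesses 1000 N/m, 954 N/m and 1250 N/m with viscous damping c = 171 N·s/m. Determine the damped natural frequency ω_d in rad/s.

8.72 rad/s

Parallel springs add: k_eq = 1000 + 954 + 1250 = 3204 N/m.
ω_n = √(k_eq/m) = √(3204/39.7) = 8.984 rad/s.
Critical damping c_c = 2√(k_eq·m) = 2√(3204 × 39.7) = 713.3 N·s/m, so ζ = c/c_c = 171/713.3 = 0.2397.
ω_d = ω_n√(1 − ζ²) = 8.984 × √(1 − 0.0575) = 8.722 rad/s.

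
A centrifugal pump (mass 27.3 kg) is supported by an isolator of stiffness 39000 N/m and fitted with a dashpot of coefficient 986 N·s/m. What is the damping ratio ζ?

0.478

ω_n = √(k/m) = √(39000/27.3) = 37.80 rad/s.
Critical damping c_c = 2√(k·m) = 2√(39000 × 27.3) = 2064 N·s/m, so ζ = c/c_c = 986/2064 = 0.4778.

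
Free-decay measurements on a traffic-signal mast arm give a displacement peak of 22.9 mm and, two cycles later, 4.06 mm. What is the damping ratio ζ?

Logarithmic decrement δ = (1/n)·ln(x₀/x_n) = (1/2)·ln(22.9/4.06) = (1/2)·ln(5.640) = 0.8650.
ζ = δ/√(4π² + δ²) = 0.8650/√(39.48 + 0.748) = 0.8650/6.342 = 0.1364.

0.136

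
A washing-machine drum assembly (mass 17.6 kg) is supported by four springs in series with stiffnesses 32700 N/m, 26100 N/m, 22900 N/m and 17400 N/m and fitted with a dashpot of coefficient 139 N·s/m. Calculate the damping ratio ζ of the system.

0.216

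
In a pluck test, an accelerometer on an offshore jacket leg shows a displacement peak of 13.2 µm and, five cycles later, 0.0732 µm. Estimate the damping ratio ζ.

Logarithmic decrement δ = (1/n)·ln(x₀/x_n) = (1/5)·ln(13.2/0.0732) = (1/5)·ln(180.3) = 1.039.
ζ = δ/√(4π² + δ²) = 1.039/√(39.48 + 1.08) = 1.039/6.369 = 0.1631.

0.163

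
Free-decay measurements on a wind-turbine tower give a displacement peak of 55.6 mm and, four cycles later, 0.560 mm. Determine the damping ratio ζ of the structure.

0.180

Logarithmic decrement δ = (1/n)·ln(x₀/x_n) = (1/4)·ln(55.6/0.560) = (1/4)·ln(99.29) = 1.150.
ζ = δ/√(4π² + δ²) = 1.150/√(39.48 + 1.32) = 1.150/6.387 = 0.1800.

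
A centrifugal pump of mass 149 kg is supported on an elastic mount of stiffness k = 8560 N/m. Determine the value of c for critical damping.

2260 N·s/m

c_c = 2√(k·m) = 2√(8560 × 149) = 2 × 1129 = 2259 N·s/m.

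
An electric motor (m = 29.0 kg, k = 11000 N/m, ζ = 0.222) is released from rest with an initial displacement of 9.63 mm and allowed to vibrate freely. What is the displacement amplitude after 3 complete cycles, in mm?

Logarithmic decrement δ = 2πζ/√(1 − ζ²) = 2π × 0.2220/√(1 − 0.0493) = 1.431.
After n cycles, x_n/x₀ = e^(−nδ), so x_3 = 9.63 × e^(−3 × 1.431) = 9.63 × 0.01368 = 0.1318 mm.

0.132 mm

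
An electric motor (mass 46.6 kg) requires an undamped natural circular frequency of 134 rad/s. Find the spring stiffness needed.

837000 N/m

k = m·ω_n² = 46.6 × 134.0² = 46.6 × 17960 = 836700 N/m.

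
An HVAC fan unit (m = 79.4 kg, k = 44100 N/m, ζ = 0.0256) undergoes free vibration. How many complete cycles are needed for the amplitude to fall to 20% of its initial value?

11 cycles

Logarithmic decrement δ = 2πζ/√(1 − ζ²) = 2π × 0.02560/√(1 − 0.000655) = 0.1609.
x_n/x₀ = e^(−nδ) ≤ 0.2; take ln: n ≥ ln(1/0.2)/δ = 1.609/0.1609 = 10.00.
So 11 complete cycles are required.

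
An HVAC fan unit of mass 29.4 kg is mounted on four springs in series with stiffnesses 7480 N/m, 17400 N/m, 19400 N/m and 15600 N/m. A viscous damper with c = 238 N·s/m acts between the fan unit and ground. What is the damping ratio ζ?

Series springs: 1/k_eq = 1/7480 + 1/17400 + 1/19400 + 1/15600 = 0.0003068, so k_eq = 3259 N/m.
ω_n = √(k_eq/m) = √(3259/29.4) = 10.53 rad/s.
Critical damping c_c = 2√(k_eq·m) = 2√(3259 × 29.4) = 619.1 N·s/m, so ζ = c/c_c = 238/619.1 = 0.3844.

0.384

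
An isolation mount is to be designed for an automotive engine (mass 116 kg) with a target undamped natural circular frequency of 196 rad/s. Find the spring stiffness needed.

k = m·ω_n² = 116 × 196.0² = 116 × 38420 = 4456000 N/m.

4460000 N/m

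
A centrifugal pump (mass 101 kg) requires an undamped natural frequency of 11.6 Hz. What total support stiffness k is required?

ω_n = 2πf_n = 2π × 11.6 = 72.88 rad/s.
k = m·ω_n² = 101 × 72.88² = 101 × 5312 = 536500 N/m.

537000 N/m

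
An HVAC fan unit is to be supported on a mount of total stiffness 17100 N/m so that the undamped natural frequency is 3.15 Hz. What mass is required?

43.7 kg

ω_n = 2πf_n = 2π × 3.15 = 19.79 rad/s.
m = k/ω_n² = 17100/19.79² = 17100/391.7 = 43.65 kg.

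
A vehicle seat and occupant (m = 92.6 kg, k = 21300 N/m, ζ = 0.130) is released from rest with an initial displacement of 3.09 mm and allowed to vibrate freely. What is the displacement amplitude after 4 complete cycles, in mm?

0.115 mm

Logarithmic decrement δ = 2πζ/√(1 − ζ²) = 2π × 0.1300/√(1 − 0.0169) = 0.8238.
After n cycles, x_n/x₀ = e^(−nδ), so x_4 = 3.09 × e^(−4 × 0.8238) = 3.09 × 0.03706 = 0.1145 mm.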